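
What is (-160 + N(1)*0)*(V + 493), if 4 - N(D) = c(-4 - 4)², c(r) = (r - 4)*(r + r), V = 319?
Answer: -129920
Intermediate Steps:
c(r) = 2*r*(-4 + r) (c(r) = (-4 + r)*(2*r) = 2*r*(-4 + r))
N(D) = -36860 (N(D) = 4 - (2*(-4 - 4)*(-4 + (-4 - 4)))² = 4 - (2*(-8)*(-4 - 8))² = 4 - (2*(-8)*(-12))² = 4 - 1*192² = 4 - 1*36864 = 4 - 36864 = -36860)
(-160 + N(1)*0)*(V + 493) = (-160 - 36860*0)*(319 + 493) = (-160 + 0)*812 = -160*812 = -129920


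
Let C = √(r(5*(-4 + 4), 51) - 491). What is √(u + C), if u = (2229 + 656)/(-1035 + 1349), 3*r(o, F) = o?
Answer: √(905890 + 98596*I*√491)/314 ≈ 4.0728 + 2.7203*I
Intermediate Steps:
r(o, F) = o/3
u = 2885/314 ≈ 9.1879
C = I*√491 (C = √((5*(-4 + 4))/3 - 491) = √((5*0)/3 - 491) = √((⅓)*0 - 491) = √(0 - 491) = √(-491) = I*√491 ≈ 22.159*I)
√(u + C) = √(2885/314 + I*√491)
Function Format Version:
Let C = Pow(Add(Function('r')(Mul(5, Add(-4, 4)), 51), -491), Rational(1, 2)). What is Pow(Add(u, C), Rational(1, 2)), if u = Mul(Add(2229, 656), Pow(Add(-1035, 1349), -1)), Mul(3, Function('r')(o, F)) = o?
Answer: Mul(Rational(1, 314), Pow(Add(905890, Mul(98596, I, Pow(491, Rational(1, 2)))), Rational(1, 2))) ≈ Add(4.0728, Mul(2.7203, I))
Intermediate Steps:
Function('r')(o, F) = Mul(Rational(1, 3), o)
u = Rational(2885, 314) (u = Mul(2885, Pow(314, -1)) = Mul(2885, Rational(1, 314)) = Rational(2885, 314) ≈ 9.1879)
C = Mul(I, Pow(491, Rational(1, 2))) (C = Pow(Add(Mul(Rational(1, 3), Mul(5, Add(-4, 4))), -491), Rational(1, 2)) = Pow(Add(Mul(Rational(1, 3), Mul(5, 0)), -491), Rational(1, 2)) = Pow(Add(Mul(Rational(1, 3), 0), -491), Rational(1, 2)) = Pow(Add(0, -491), Rational(1, 2)) = Pow(-491, Rational(1, 2)) = Mul(I, Pow(491, Rational(1, 2))) ≈ Mul(22.159, I))
Pow(Add(u, C), Rational(1, 2)) = Pow(Add(Rational(2885, 314), Mul(I, Pow(491, Rational(1, 2)))), Rational(1, 2))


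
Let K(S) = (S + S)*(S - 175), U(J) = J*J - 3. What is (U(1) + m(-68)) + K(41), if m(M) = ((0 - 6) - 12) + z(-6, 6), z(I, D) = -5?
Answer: -11013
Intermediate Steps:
U(J) = -3 + J**2 (U(J) = J**2 - 3 = -3 + J**2)
m(M) = -23 (m(M) = ((0 - 6) - 12) - 5 = (-6 - 12) - 5 = -18 - 5 = -23)
K(S) = 2*S*(-175 + S) (K(S) = (2*S)*(-175 + S) = 2*S*(-175 + S))
(U(1) + m(-68)) + K(41) = ((-3 + 1**2) - 23) + 2*41*(-175 + 41) = ((-3 + 1) - 23) + 2*41*(-134) = (-2 - 23) - 10988 = -25 - 10988 = -11013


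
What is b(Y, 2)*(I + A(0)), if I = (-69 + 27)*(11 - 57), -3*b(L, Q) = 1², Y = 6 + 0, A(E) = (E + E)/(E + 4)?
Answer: -644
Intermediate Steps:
A(E) = 2*E/(4 + E) (A(E) = (2*E)/(4 + E) = 2*E/(4 + E))
Y = 6
b(L, Q) = -⅓ (b(L, Q) = -⅓*1² = -⅓*1 = -⅓)
I = 1932 (I = -42*(-46) = 1932)
b(Y, 2)*(I + A(0)) = -(1932 + 2*0/(4 + 0))/3 = -(1932 + 2*0/4)/3 = -(1932 + 2*0*(¼))/3 = -(1932 + 0)/3 = -⅓*1932 = -644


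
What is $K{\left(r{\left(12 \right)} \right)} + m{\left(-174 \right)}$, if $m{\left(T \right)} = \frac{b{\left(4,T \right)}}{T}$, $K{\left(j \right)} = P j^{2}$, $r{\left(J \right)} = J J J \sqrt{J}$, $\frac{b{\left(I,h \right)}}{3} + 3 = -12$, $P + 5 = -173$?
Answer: $- \frac{369927585777}{58} \approx -6.3781 \cdot 10^{9}$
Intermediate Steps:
$P = -178$ ($P = -5 - 173 = -178$)
$b{\left(I,h \right)} = -45$ ($b{\left(I,h \right)} = -9 + 3 \left(-12\right) = -9 - 36 = -45$)
$r{\left(J \right)} = J^{\frac{7}{2}}$ ($r{\left(J \right)} = J^{2} J \sqrt{J} = J^{3} \sqrt{J} = J^{\frac{7}{2}}$)
$K{\left(j \right)} = - 178 j^{2}$
$m{\left(T \right)} = - \frac{45}{T}$
$K{\left(r{\left(12 \right)} \right)} + m{\left(-174 \right)} = - 178 \left(12^{\frac{7}{2}}\right)^{2} - \frac{45}{-174} = - 178 \left(3456 \sqrt{3}\right)^{2} - - \frac{15}{58} = \left(-178\right) 35831808 + \frac{15}{58} = -6378061824 + \frac{15}{58} = - \frac{369927585777}{58}$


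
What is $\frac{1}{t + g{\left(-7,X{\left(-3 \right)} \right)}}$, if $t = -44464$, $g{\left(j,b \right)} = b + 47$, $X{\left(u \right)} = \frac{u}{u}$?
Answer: $- \frac{1}{44416} \approx -2.2514 \cdot 10^{-5}$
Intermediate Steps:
$X{\left(u \right)} = 1$
$g{\left(j,b \right)} = 47 + b$
$\frac{1}{t + g{\left(-7,X{\left(-3 \right)} \right)}} = \frac{1}{-44464 + \left(47 + 1\right)} = \frac{1}{-44464 + 48} = \frac{1}{-44416} = - \frac{1}{44416}$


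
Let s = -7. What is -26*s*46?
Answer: 8372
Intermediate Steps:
-26*s*46 = -26*(-7)*46 = 182*46 = 8372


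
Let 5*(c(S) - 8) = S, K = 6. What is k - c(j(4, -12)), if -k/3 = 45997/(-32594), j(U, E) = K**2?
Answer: -1787189/162970 ≈ -10.966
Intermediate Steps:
j(U, E) = 36 (j(U, E) = 6**2 = 36)
c(S) = 8 + S/5
k = 137991/32594 (k = -137991/(-32594) = -137991*(-1)/32594 = -3*(-45997/32594) = 137991/32594 ≈ 4.2336)
k - c(j(4, -12)) = 137991/32594 - (8 + (1/5)*36) = 137991/32594 - (8 + 36/5) = 137991/32594 - 1*76/5 = 137991/32594 - 76/5 = -1787189/162970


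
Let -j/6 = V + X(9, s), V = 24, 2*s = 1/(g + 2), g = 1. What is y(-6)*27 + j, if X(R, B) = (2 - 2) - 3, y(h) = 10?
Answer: 144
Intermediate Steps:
s = ⅙ (s = 1/(2*(1 + 2)) = (½)/3 = (½)*(⅓) = ⅙ ≈ 0.16667)
X(R, B) = -3 (X(R, B) = 0 - 3 = -3)
j = -126 (j = -6*(24 - 3) = -6*21 = -126)
y(-6)*27 + j = 10*27 - 126 = 270 - 126 = 144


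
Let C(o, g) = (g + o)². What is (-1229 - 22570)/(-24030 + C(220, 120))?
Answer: -23799/91570 ≈ -0.25990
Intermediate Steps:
(-1229 - 22570)/(-24030 + C(220, 120)) = (-1229 - 22570)/(-24030 + (120 + 220)²) = -23799/(-24030 + 340²) = -23799/(-24030 + 115600) = -23799/91570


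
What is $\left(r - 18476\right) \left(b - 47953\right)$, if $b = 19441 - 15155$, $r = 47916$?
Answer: $-1285556480$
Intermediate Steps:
$b = 4286$ ($b = 19441 - 15155 = 4286$)
$\left(r - 18476\right) \left(b - 47953\right) = \left(47916 - 18476\right) \left(4286 - 47953\right) = 29440 \left(-43667\right) = -1285556480$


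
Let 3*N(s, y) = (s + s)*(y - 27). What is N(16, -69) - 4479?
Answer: -5503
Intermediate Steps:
N(s, y) = 2*s*(-27 + y)/3 (N(s, y) = ((s + s)*(y - 27))/3 = ((2*s)*(-27 + y))/3 = (2*s*(-27 + y))/3 = 2*s*(-27 + y)/3)
N(16, -69) - 4479 = (⅔)*16*(-27 - 69) - 4479 = (⅔)*16*(-96) - 4479 = -1024 - 4479 = -5503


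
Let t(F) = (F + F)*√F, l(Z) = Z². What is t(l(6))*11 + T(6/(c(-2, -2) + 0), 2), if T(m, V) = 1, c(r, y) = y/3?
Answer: 4753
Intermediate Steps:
c(r, y) = y/3 (c(r, y) = y*(⅓) = y/3)
t(F) = 2*F^(3/2) (t(F) = (2*F)*√F = 2*F^(3/2))
t(l(6))*11 + T(6/(c(-2, -2) + 0), 2) = (2*(6²)^(3/2))*11 + 1 = (2*36^(3/2))*11 + 1 = (2*216)*11 + 1 = 432*11 + 1 = 4752 + 1 = 4753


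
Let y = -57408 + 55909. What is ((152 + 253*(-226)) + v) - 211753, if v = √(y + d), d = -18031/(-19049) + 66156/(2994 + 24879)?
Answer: -268779 + 2*I*√11712455870836988262/176984259 ≈ -2.6878e+5 + 38.674*I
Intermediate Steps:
d = 587594569/176984259 (d = -18031*(-1/19049) + 66156/27873 = 18031/19049 + 66156*(1/27873) = 18031/19049 + 22052/9291 = 587594569/176984259 ≈ 3.3200)
y = -1499
v = 2*I*√11712455870836988262/176984259 (v = √(-1499 + 587594569/176984259) = √(-264711809672/176984259) = 2*I*√11712455870836988262/176984259 ≈ 38.674*I)
((152 + 253*(-226)) + v) - 211753 = ((152 + 253*(-226)) + 2*I*√11712455870836988262/176984259) - 211753 = ((152 - 57178) + 2*I*√11712455870836988262/176984259) - 211753 = (-57026 + 2*I*√11712455870836988262/176984259) - 211753 = -268779 + 2*I*√11712455870836988262/176984259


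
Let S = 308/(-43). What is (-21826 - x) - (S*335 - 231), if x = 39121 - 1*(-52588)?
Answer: -4768892/43 ≈ -1.1090e+5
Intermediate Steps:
x = 91709 (x = 39121 + 52588 = 91709)
S = -308/43 (S = 308*(-1/43) = -308/43 ≈ -7.1628)
(-21826 - x) - (S*335 - 231) = (-21826 - 1*91709) - (-308/43*335 - 231) = (-21826 - 91709) - (-103180/43 - 231) = -113535 - 1*(-113113/43) = -113535 + 113113/43 = -4768892/43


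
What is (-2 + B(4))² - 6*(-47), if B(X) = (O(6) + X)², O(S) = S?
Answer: 9886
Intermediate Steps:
B(X) = (6 + X)²
(-2 + B(4))² - 6*(-47) = (-2 + (6 + 4)²)² - 6*(-47) = (-2 + 10²)² + 282 = (-2 + 100)² + 282 = 98² + 282 = 9604 + 282 = 9886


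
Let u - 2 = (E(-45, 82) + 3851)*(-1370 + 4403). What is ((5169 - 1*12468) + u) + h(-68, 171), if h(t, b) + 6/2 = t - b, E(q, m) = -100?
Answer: 11369244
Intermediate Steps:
h(t, b) = -3 + t - b (h(t, b) = -3 + (t - b) = -3 + t - b)
u = 11376785 (u = 2 + (-100 + 3851)*(-1370 + 4403) = 2 + 3751*3033 = 2 + 11376783 = 11376785)
((5169 - 1*12468) + u) + h(-68, 171) = ((5169 - 1*12468) + 11376785) + (-3 - 68 - 1*171) = ((5169 - 12468) + 11376785) + (-3 - 68 - 171) = (-7299 + 11376785) - 242 = 11369486 - 242 = 11369244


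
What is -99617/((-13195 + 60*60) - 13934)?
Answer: 99617/23529 ≈ 4.2338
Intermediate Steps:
-99617/((-13195 + 60*60) - 13934) = -99617/((-13195 + 3600) - 13934) = -99617/(-9595 - 13934) = -99617/(-23529) = -99617*(-1/23529) = 99617/23529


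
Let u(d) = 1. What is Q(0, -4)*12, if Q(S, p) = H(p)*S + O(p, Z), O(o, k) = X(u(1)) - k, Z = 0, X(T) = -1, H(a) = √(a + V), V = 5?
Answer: -12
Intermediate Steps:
H(a) = √(5 + a) (H(a) = √(a + 5) = √(5 + a))
O(o, k) = -1 - k
Q(S, p) = -1 + S*√(5 + p) (Q(S, p) = √(5 + p)*S + (-1 - 1*0) = S*√(5 + p) + (-1 + 0) = S*√(5 + p) - 1 = -1 + S*√(5 + p))
Q(0, -4)*12 = (-1 + 0*√(5 - 4))*12 = (-1 + 0*√1)*12 = (-1 + 0*1)*12 = (-1 + 0)*12 = -1*12 = -12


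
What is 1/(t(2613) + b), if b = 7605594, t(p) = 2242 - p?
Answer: 1/7605223 ≈ 1.3149e-7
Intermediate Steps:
1/(t(2613) + b) = 1/((2242 - 1*2613) + 7605594) = 1/((2242 - 2613) + 7605594) = 1/(-371 + 7605594) = 1/7605223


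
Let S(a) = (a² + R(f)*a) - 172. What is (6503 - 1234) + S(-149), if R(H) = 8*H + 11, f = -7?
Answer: 34003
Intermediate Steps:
R(H) = 11 + 8*H
S(a) = -172 + a² - 45*a (S(a) = (a² + (11 + 8*(-7))*a) - 172 = (a² + (11 - 56)*a) - 172 = (a² - 45*a) - 172 = -172 + a² - 45*a)
(6503 - 1234) + S(-149) = (6503 - 1234) + (-172 + (-149)² - 45*(-149)) = 5269 + (-172 + 22201 + 6705) = 5269 + 28734 = 34003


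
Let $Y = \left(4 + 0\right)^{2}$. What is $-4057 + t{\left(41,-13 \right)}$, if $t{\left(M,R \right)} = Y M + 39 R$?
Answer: $-3908$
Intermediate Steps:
$Y = 16$ ($Y = 4^{2} = 16$)
$t{\left(M,R \right)} = 16 M + 39 R$
$-4057 + t{\left(41,-13 \right)} = -4057 + \left(16 \cdot 41 + 39 \left(-13\right)\right) = -4057 + \left(656 - 507\right) = -4057 + 149 = -3908$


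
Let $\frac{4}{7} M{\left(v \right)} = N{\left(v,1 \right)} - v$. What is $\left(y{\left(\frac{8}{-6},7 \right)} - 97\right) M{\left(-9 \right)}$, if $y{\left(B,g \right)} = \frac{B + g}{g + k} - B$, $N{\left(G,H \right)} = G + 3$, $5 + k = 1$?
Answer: $- \frac{1477}{3} \approx -492.33$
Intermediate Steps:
$k = -4$ ($k = -5 + 1 = -4$)
$N{\left(G,H \right)} = 3 + G$
$M{\left(v \right)} = \frac{21}{4}$ ($M{\left(v \right)} = \frac{7 \left(\left(3 + v\right) - v\right)}{4} = \frac{7}{4} \cdot 3 = \frac{21}{4}$)
$y{\left(B,g \right)} = - B + \frac{B + g}{-4 + g}$ ($y{\left(B,g \right)} = \frac{B + g}{g - 4} - B = \frac{B + g}{-4 + g} - B = - B + \frac{B + g}{-4 + g}$)
$\left(y{\left(\frac{8}{-6},7 \right)} - 97\right) M{\left(-9 \right)} = \left(\frac{7 + 5 \frac{8}{-6} - \frac{8}{-6} \cdot 7}{-4 + 7} - 97\right) \frac{21}{4} = \left(\frac{7 + 5 \cdot 8 \left(- \frac{1}{6}\right) - 8 \left(- \frac{1}{6}\right) 7}{3} - 97\right) \frac{21}{4} = \left(\frac{7 + 5 \left(- \frac{4}{3}\right) - \left(- \frac{4}{3}\right) 7}{3} - 97\right) \frac{21}{4} = \left(\frac{7 - \frac{20}{3} + \frac{28}{3}}{3} - 97\right) \frac{21}{4} = \left(\frac{1}{3} \cdot \frac{29}{3} - 97\right) \frac{21}{4} = \left(\frac{29}{9} - 97\right) \frac{21}{4} = \left(- \frac{844}{9}\right) \frac{21}{4} = - \frac{1477}{3}$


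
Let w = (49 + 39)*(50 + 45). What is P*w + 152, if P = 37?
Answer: 309472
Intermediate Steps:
w = 8360 (w = 88*95 = 8360)
P*w + 152 = 37*8360 + 152 = 309320 + 152 = 309472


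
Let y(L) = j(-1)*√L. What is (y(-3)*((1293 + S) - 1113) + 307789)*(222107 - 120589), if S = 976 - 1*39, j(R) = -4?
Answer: 31246123702 - 453582424*I*√3 ≈ 3.1246e+10 - 7.8563e+8*I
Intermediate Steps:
S = 937 (S = 976 - 39 = 937)
y(L) = -4*√L
(y(-3)*((1293 + S) - 1113) + 307789)*(222107 - 120589) = ((-4*I*√3)*((1293 + 937) - 1113) + 307789)*(222107 - 120589) = ((-4*I*√3)*(2230 - 1113) + 307789)*101518 = (-4*I*√3*1117 + 307789)*101518 = (-4468*I*√3 + 307789)*101518 = (307789 - 4468*I*√3)*101518 = 31246123702 - 453582424*I*√3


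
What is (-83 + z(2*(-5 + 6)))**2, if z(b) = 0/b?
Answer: 6889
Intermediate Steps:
z(b) = 0
(-83 + z(2*(-5 + 6)))**2 = (-83 + 0)**2 = (-83)**2 = 6889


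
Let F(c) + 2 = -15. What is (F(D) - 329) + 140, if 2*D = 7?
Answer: -206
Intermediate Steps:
D = 7/2 (D = (½)*7 = 7/2 ≈ 3.5000)
F(c) = -17 (F(c) = -2 - 15 = -17)
(F(D) - 329) + 140 = (-17 - 329) + 140 = -346 + 140 = -206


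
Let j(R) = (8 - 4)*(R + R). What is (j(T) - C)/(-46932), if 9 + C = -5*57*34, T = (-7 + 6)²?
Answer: -9707/46932 ≈ -0.20683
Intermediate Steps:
T = 1 (T = (-1)² = 1)
j(R) = 8*R (j(R) = 4*(2*R) = 8*R)
C = -9699 (C = -9 - 5*57*34 = -9 - 285*34 = -9 - 9690 = -9699)
(j(T) - C)/(-46932) = (8*1 - 1*(-9699))/(-46932) = (8 + 9699)*(-1/46932) = 9707*(-1/46932) = -9707/46932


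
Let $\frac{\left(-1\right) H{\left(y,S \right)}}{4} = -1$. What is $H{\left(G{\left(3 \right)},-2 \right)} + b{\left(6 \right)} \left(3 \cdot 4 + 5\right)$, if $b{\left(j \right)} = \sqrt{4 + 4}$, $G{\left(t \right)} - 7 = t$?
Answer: $4 + 34 \sqrt{2} \approx 52.083$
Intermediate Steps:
$G{\left(t \right)} = 7 + t$
$H{\left(y,S \right)} = 4$ ($H{\left(y,S \right)} = \left(-4\right) \left(-1\right) = 4$)
$b{\left(j \right)} = 2 \sqrt{2}$ ($b{\left(j \right)} = \sqrt{8} = 2 \sqrt{2}$)
$H{\left(G{\left(3 \right)},-2 \right)} + b{\left(6 \right)} \left(3 \cdot 4 + 5\right) = 4 + 2 \sqrt{2} \left(3 \cdot 4 + 5\right) = 4 + 2 \sqrt{2} \left(12 + 5\right) = 4 + 2 \sqrt{2} \cdot 17 = 4 + 34 \sqrt{2}$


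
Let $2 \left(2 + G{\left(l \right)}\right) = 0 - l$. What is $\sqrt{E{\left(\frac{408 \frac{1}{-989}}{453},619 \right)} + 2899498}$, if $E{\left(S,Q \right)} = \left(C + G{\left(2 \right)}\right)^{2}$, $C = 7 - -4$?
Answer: $\sqrt{2899562} \approx 1702.8$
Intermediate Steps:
$G{\left(l \right)} = -2 - \frac{l}{2}$ ($G{\left(l \right)} = -2 + \frac{0 - l}{2} = -2 + \frac{\left(-1\right) l}{2} = -2 - \frac{l}{2}$)
$C = 11$ ($C = 7 + 4 = 11$)
$E{\left(S,Q \right)} = 64$ ($E{\left(S,Q \right)} = \left(11 - 3\right)^{2} = 8^{2} = 64$)
$\sqrt{E{\left(\frac{408 \frac{1}{-989}}{453},619 \right)} + 2899498} = \sqrt{64 + 2899498} = \sqrt{2899562}$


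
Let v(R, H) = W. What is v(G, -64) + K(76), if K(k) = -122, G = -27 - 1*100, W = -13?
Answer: -135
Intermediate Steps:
G = -127 (G = -27 - 100 = -127)
v(R, H) = -13
v(G, -64) + K(76) = -13 - 122 = -135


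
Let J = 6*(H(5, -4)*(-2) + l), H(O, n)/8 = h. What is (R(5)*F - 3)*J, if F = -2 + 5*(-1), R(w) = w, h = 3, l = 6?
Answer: 9576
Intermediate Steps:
H(O, n) = 24 (H(O, n) = 8*3 = 24)
F = -7 (F = -2 - 5 = -7)
J = -252 (J = 6*(24*(-2) + 6) = 6*(-48 + 6) = 6*(-42) = -252)
(R(5)*F - 3)*J = (5*(-7) - 3)*(-252) = (-35 - 3)*(-252) = -38*(-252) = 9576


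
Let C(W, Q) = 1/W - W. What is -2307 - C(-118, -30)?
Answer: -286149/118 ≈ -2425.0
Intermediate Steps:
-2307 - C(-118, -30) = -2307 - (1/(-118) - 1*(-118)) = -2307 - (-1/118 + 118) = -2307 - 1*13923/118 = -2307 - 13923/118 = -286149/118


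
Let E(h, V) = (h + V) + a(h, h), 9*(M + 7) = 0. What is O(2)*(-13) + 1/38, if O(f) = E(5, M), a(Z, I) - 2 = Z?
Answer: -2469/38 ≈ -64.974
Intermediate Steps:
a(Z, I) = 2 + Z
M = -7 (M = -7 + (⅑)*0 = -7 + 0 = -7)
E(h, V) = 2 + V + 2*h (E(h, V) = (h + V) + (2 + h) = (V + h) + (2 + h) = 2 + V + 2*h)
O(f) = 5 (O(f) = 2 - 7 + 2*5 = 2 - 7 + 10 = 5)
O(2)*(-13) + 1/38 = 5*(-13) + 1/38 = -65 + 1/38 = -2469/38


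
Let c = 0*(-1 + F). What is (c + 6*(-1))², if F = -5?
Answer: 36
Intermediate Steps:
c = 0 (c = 0*(-1 - 5) = 0*(-6) = 0)
(c + 6*(-1))² = (0 + 6*(-1))² = (0 - 6)² = (-6)² = 36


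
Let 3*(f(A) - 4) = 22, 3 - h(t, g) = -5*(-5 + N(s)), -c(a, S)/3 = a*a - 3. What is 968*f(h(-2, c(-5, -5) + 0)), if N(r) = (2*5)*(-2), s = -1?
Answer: 32912/3 ≈ 10971.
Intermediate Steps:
N(r) = -20 (N(r) = 10*(-2) = -20)
c(a, S) = 9 - 3*a² (c(a, S) = -3*(a*a - 3) = -3*(a² - 3) = -3*(-3 + a²) = 9 - 3*a²)
h(t, g) = -122 (h(t, g) = 3 - (-5)*(-5 - 20) = 3 - (-5)*(-25) = 3 - 1*125 = 3 - 125 = -122)
f(A) = 34/3 (f(A) = 4 + (⅓)*22 = 4 + 22/3 = 34/3)
968*f(h(-2, c(-5, -5) + 0)) = 968*(34/3) = 32912/3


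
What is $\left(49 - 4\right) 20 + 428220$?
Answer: $429120$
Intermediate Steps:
$\left(49 - 4\right) 20 + 428220 = 45 \cdot 20 + 428220 = 900 + 428220 = 429120$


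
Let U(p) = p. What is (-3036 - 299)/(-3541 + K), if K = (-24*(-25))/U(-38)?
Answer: 63365/67579 ≈ 0.93764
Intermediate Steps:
K = -300/19 (K = -24*(-25)/(-38) = 600*(-1/38) = -300/19 ≈ -15.789)
(-3036 - 299)/(-3541 + K) = (-3036 - 299)/(-3541 - 300/19) = -3335/(-67579/19) = -3335*(-19/67579) = 63365/67579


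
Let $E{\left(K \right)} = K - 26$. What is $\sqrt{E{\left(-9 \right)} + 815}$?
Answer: $2 \sqrt{195} \approx 27.928$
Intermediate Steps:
$E{\left(K \right)} = -26 + K$
$\sqrt{E{\left(-9 \right)} + 815} = \sqrt{\left(-26 - 9\right) + 815} = \sqrt{-35 + 815} = \sqrt{780} = 2 \sqrt{195}$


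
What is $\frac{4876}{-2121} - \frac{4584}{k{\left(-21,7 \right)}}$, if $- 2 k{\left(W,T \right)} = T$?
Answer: $\frac{2773028}{2121} \approx 1307.4$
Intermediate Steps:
$k{\left(W,T \right)} = - \frac{T}{2}$
$\frac{4876}{-2121} - \frac{4584}{k{\left(-21,7 \right)}} = \frac{4876}{-2121} - \frac{4584}{\left(- \frac{1}{2}\right) 7} = 4876 \left(- \frac{1}{2121}\right) - \frac{4584}{- \frac{7}{2}} = - \frac{4876}{2121} - - \frac{9168}{7} = - \frac{4876}{2121} + \frac{9168}{7} = \frac{2773028}{2121}$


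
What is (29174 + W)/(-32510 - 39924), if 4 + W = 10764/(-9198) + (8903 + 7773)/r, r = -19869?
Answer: -148072163966/367713337803 ≈ -0.40268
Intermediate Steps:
W = -61015334/10153059 (W = -4 + (10764/(-9198) + (8903 + 7773)/(-19869)) = -4 + (10764*(-1/9198) + 16676*(-1/19869)) = -4 + (-598/511 - 16676/19869) = -4 - 20403098/10153059 = -61015334/10153059 ≈ -6.0096)
(29174 + W)/(-32510 - 39924) = (29174 - 61015334/10153059)/(-32510 - 39924) = (296144327932/10153059)/(-72434) = (296144327932/10153059)*(-1/72434) = -148072163966/367713337803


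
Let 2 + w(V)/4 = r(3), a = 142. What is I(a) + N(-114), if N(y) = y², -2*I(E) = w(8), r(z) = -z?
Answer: 13006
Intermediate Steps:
w(V) = -20 (w(V) = -8 + 4*(-1*3) = -8 + 4*(-3) = -8 - 12 = -20)
I(E) = 10 (I(E) = -½*(-20) = 10)
I(a) + N(-114) = 10 + (-114)² = 10 + 12996 = 13006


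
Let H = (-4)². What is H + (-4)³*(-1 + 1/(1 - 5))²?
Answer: -84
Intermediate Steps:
H = 16
H + (-4)³*(-1 + 1/(1 - 5))² = 16 + (-4)³*(-1 + 1/(1 - 5))² = 16 - 64*(-1 + 1/(-4))² = 16 - 64*(-1 - ¼)² = 16 - 64*(-5/4)² = 16 - 64*25/16 = 16 - 100 = -84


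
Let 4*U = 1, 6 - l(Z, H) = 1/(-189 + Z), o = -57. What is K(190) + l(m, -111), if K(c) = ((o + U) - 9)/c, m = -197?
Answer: 829701/146680 ≈ 5.6565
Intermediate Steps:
l(Z, H) = 6 - 1/(-189 + Z)
U = ¼ (U = (¼)*1 = ¼ ≈ 0.25000)
K(c) = -263/(4*c) (K(c) = ((-57 + ¼) - 9)/c = (-227/4 - 9)/c = -263/(4*c))
K(190) + l(m, -111) = -263/4/190 + (-1135 + 6*(-197))/(-189 - 197) = -263/4*1/190 + (-1135 - 1182)/(-386) = -263/760 - 1/386*(-2317) = -263/760 + 2317/386 = 829701/146680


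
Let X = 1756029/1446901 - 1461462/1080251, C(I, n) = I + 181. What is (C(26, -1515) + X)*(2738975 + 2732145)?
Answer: 1768959314140031966880/1563016252151 ≈ 1.1318e+9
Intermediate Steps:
C(I, n) = 181 + I
X = -217638745983/1563016252151 (X = 1756029*(1/1446901) - 1461462*1/1080251 = 1756029/1446901 - 1461462/1080251 = -217638745983/1563016252151 ≈ -0.13924)
(C(26, -1515) + X)*(2738975 + 2732145) = ((181 + 26) - 217638745983/1563016252151)*(2738975 + 2732145) = (207 - 217638745983/1563016252151)*5471120 = (323326725449274/1563016252151)*5471120 = 1768959314140031966880/1563016252151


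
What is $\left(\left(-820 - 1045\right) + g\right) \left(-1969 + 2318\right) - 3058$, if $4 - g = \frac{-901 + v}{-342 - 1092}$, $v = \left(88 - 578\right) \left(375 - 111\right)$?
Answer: $- \frac{981213487}{1434} \approx -6.8425 \cdot 10^{5}$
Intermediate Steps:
$v = -129360$ ($v = \left(-490\right) 264 = -129360$)
$g = - \frac{124525}{1434}$ ($g = 4 - \frac{-901 - 129360}{-342 - 1092} = 4 - - \frac{130261}{-1434} = 4 - \left(-130261\right) \left(- \frac{1}{1434}\right) = 4 - \frac{130261}{1434} = - \frac{124525}{1434} \approx -86.838$)
$\left(\left(-820 - 1045\right) + g\right) \left(-1969 + 2318\right) - 3058 = \left(\left(-820 - 1045\right) - \frac{124525}{1434}\right) \left(-1969 + 2318\right) - 3058 = \left(\left(-820 - 1045\right) - \frac{124525}{1434}\right) 349 - 3058 = \left(-1865 - \frac{124525}{1434}\right) 349 - 3058 = \left(- \frac{2798935}{1434}\right) 349 - 3058 = - \frac{976828315}{1434} - 3058 = - \frac{981213487}{1434}$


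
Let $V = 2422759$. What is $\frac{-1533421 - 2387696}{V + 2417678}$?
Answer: $- \frac{1307039}{1613479} \approx -0.81007$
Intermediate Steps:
$\frac{-1533421 - 2387696}{V + 2417678} = \frac{-1533421 - 2387696}{2422759 + 2417678} = - \frac{3921117}{4840437} = \left(-3921117\right) \frac{1}{4840437} = - \frac{1307039}{1613479}$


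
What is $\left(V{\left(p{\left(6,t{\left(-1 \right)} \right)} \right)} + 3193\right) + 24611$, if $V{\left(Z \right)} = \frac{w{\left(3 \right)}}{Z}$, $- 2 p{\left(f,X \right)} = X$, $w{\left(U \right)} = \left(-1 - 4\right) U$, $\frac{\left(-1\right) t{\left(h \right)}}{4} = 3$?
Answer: $\frac{55603}{2} \approx 27802.0$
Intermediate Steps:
$t{\left(h \right)} = -12$ ($t{\left(h \right)} = \left(-4\right) 3 = -12$)
$w{\left(U \right)} = - 5 U$
$p{\left(f,X \right)} = - \frac{X}{2}$
$V{\left(Z \right)} = - \frac{15}{Z}$ ($V{\left(Z \right)} = \frac{\left(-5\right) 3}{Z} = - \frac{15}{Z}$)
$\left(V{\left(p{\left(6,t{\left(-1 \right)} \right)} \right)} + 3193\right) + 24611 = \left(- \frac{15}{\left(- \frac{1}{2}\right) \left(-12\right)} + 3193\right) + 24611 = \left(- \frac{15}{6} + 3193\right) + 24611 = \left(\left(-15\right) \frac{1}{6} + 3193\right) + 24611 = \left(- \frac{5}{2} + 3193\right) + 24611 = \frac{6381}{2} + 24611 = \frac{55603}{2}$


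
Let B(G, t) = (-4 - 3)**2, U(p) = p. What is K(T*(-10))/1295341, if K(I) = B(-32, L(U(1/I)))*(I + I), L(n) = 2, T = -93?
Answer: 91140/1295341 ≈ 0.070360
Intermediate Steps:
B(G, t) = 49 (B(G, t) = (-7)**2 = 49)
K(I) = 98*I (K(I) = 49*(I + I) = 49*(2*I) = 98*I)
K(T*(-10))/1295341 = (98*(-93*(-10)))/1295341 = (98*930)*(1/1295341) = 91140*(1/1295341) = 91140/1295341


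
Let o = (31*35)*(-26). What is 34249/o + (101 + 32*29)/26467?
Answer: -125348599/106662010 ≈ -1.1752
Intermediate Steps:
o = -28210 (o = 1085*(-26) = -28210)
34249/o + (101 + 32*29)/26467 = 34249/(-28210) + (101 + 32*29)/26467 = 34249*(-1/28210) + (101 + 928)*(1/26467) = -34249/28210 + 1029*(1/26467) = -34249/28210 + 147/3781 = -125348599/106662010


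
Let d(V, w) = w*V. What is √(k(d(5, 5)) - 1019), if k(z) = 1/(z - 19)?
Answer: I*√36678/6 ≈ 31.919*I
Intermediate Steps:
d(V, w) = V*w
k(z) = 1/(-19 + z)
√(k(d(5, 5)) - 1019) = √(1/(-19 + 5*5) - 1019) = √(1/(-19 + 25) - 1019) = √(1/6 - 1019) = √(⅙ - 1019) = √(-6113/6) = I*√36678/6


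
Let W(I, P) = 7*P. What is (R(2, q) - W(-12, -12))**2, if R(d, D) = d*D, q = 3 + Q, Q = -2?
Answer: 7396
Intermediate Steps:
q = 1 (q = 3 - 2 = 1)
R(d, D) = D*d
(R(2, q) - W(-12, -12))**2 = (1*2 - 7*(-12))**2 = (2 - 1*(-84))**2 = (2 + 84)**2 = 86**2 = 7396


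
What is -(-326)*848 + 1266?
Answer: 277714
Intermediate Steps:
-(-326)*848 + 1266 = -326*(-848) + 1266 = 276448 + 1266 = 277714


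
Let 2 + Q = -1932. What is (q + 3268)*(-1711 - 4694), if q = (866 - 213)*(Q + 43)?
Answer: 7888109775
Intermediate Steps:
Q = -1934 (Q = -2 - 1932 = -1934)
q = -1234823 (q = (866 - 213)*(-1934 + 43) = 653*(-1891) = -1234823)
(q + 3268)*(-1711 - 4694) = (-1234823 + 3268)*(-1711 - 4694) = -1231555*(-6405) = 7888109775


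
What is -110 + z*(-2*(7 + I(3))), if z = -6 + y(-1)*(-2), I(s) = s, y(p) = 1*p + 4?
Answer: 130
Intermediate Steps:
y(p) = 4 + p (y(p) = p + 4 = 4 + p)
z = -12 (z = -6 + (4 - 1)*(-2) = -6 + 3*(-2) = -6 - 6 = -12)
-110 + z*(-2*(7 + I(3))) = -110 - (-12)*2*(7 + 3) = -110 - (-12)*2*10 = -110 - (-12)*20 = -110 - 12*(-20) = -110 + 240 = 130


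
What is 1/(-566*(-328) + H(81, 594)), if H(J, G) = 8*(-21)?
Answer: 1/185480 ≈ 5.3914e-6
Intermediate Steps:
H(J, G) = -168
1/(-566*(-328) + H(81, 594)) = 1/(-566*(-328) - 168) = 1/(185648 - 168) = 1/185480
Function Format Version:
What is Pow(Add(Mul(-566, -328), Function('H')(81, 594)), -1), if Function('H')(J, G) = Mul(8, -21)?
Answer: Rational(1, 185480) ≈ 5.3914e-6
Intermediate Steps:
Function('H')(J, G) = -168
Pow(Add(Mul(-566, -328), Function('H')(81, 594)), -1) = Pow(Add(Mul(-566, -328), -168), -1) = Pow(Add(185648, -168), -1) = Pow(185480, -1) = Rational(1, 185480)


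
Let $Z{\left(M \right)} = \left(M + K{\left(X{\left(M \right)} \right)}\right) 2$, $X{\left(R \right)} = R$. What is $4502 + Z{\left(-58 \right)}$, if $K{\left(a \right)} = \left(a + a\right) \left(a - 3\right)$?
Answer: $18538$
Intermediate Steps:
$K{\left(a \right)} = 2 a \left(-3 + a\right)$
$Z{\left(M \right)} = 2 M + 4 M \left(-3 + M\right)$ ($Z{\left(M \right)} = \left(M + 2 M \left(-3 + M\right)\right) 2 = 2 M + 4 M \left(-3 + M\right)$)
$4502 + Z{\left(-58 \right)} = 4502 + 2 \left(-58\right) \left(-5 + 2 \left(-58\right)\right) = 4502 + 2 \left(-58\right) \left(-5 - 116\right) = 4502 + 2 \left(-58\right) \left(-121\right) = 4502 + 14036 = 18538$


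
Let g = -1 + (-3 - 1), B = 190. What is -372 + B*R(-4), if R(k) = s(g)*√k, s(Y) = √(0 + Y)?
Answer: -372 - 380*√5 ≈ -1221.7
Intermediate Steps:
g = -5 (g = -1 - 4 = -5)
s(Y) = √Y
R(k) = I*√5*√k (R(k) = √(-5)*√k = (I*√5)*√k = I*√5*√k)
-372 + B*R(-4) = -372 + 190*(I*√5*√(-4)) = -372 + 190*(I*√5*(2*I)) = -372 + 190*(-2*√5) = -372 - 380*√5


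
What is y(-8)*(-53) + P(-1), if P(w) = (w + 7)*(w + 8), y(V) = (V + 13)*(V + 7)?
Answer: 307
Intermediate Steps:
y(V) = (7 + V)*(13 + V) (y(V) = (13 + V)*(7 + V) = (7 + V)*(13 + V))
P(w) = (7 + w)*(8 + w)
y(-8)*(-53) + P(-1) = (91 + (-8)² + 20*(-8))*(-53) + (56 + (-1)² + 15*(-1)) = (91 + 64 - 160)*(-53) + (56 + 1 - 15) = -5*(-53) + 42 = 265 + 42 = 307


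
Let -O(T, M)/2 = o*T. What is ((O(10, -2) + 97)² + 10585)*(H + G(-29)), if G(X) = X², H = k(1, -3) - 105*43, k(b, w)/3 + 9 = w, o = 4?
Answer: -40342540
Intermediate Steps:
k(b, w) = -27 + 3*w
O(T, M) = -8*T
H = -4551 (H = (-27 + 3*(-3)) - 105*43 = (-27 - 9) - 4515 = -36 - 4515 = -4551)
((O(10, -2) + 97)² + 10585)*(H + G(-29)) = ((-8*10 + 97)² + 10585)*(-4551 + (-29)²) = ((-80 + 97)² + 10585)*(-4551 + 841) = (17² + 10585)*(-3710) = (289 + 10585)*(-3710) = 10874*(-3710) = -40342540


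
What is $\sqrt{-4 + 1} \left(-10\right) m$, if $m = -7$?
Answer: $70 i \sqrt{3} \approx 121.24 i$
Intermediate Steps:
$\sqrt{-4 + 1} \left(-10\right) m = \sqrt{-4 + 1} \left(-10\right) \left(-7\right) = \sqrt{-3} \left(-10\right) \left(-7\right) = i \sqrt{3} \left(-10\right) \left(-7\right) = - 10 i \sqrt{3} \left(-7\right) = 70 i \sqrt{3}$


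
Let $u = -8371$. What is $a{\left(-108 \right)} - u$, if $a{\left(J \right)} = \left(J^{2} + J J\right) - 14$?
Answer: $31685$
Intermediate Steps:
$a{\left(J \right)} = -14 + 2 J^{2}$ ($a{\left(J \right)} = \left(J^{2} + J^{2}\right) - 14 = 2 J^{2} - 14 = -14 + 2 J^{2}$)
$a{\left(-108 \right)} - u = \left(-14 + 2 \left(-108\right)^{2}\right) - -8371 = \left(-14 + 2 \cdot 11664\right) + 8371 = \left(-14 + 23328\right) + 8371 = 23314 + 8371 = 31685$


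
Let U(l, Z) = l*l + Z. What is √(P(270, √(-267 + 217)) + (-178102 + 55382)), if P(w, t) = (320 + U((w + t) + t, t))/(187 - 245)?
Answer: √(-417065240 - 313490*I*√2)/58 ≈ 0.18715 - 352.11*I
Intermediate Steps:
U(l, Z) = Z + l² (U(l, Z) = l² + Z = Z + l²)
P(w, t) = -160/29 - t/58 - (w + 2*t)²/58 (P(w, t) = (320 + (t + ((w + t) + t)²))/(187 - 245) = (320 + (t + ((t + w) + t)²))/(-58) = (320 + (t + (w + 2*t)²))*(-1/58) = (320 + t + (w + 2*t)²)*(-1/58) = -160/29 - t/58 - (w + 2*t)²/58)
√(P(270, √(-267 + 217)) + (-178102 + 55382)) = √((-160/29 - √(-267 + 217)/58 - (270 + 2*√(-267 + 217))²/58) + (-178102 + 55382)) = √((-160/29 - 5*I*√2/58 - (270 + 2*√(-50))²/58) - 122720) = √((-160/29 - 5*I*√2/58 - (270 + 2*(5*I*√2))²/58) - 122720) = √((-160/29 - 5*I*√2/58 - (270 + 10*I*√2)²/58) - 122720) = √((-160/29 - (270 + 10*I*√2)²/58 - 5*I*√2/58) - 122720) = √(-3559040/29 - (270 + 10*I*√2)²/58 - 5*I*√2/58)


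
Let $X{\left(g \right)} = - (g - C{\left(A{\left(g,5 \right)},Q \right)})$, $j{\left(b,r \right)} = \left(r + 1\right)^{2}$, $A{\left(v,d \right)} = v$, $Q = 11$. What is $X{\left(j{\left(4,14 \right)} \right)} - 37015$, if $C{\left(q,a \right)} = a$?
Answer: $-37229$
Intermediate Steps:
$j{\left(b,r \right)} = \left(1 + r\right)^{2}$
$X{\left(g \right)} = 11 - g$ ($X{\left(g \right)} = - (g - 11) = - (-11 + g) = 11 - g$)
$X{\left(j{\left(4,14 \right)} \right)} - 37015 = \left(11 - \left(1 + 14\right)^{2}\right) - 37015 = \left(11 - 15^{2}\right) - 37015 = \left(11 - 225\right) - 37015 = -214 - 37015 = -37229$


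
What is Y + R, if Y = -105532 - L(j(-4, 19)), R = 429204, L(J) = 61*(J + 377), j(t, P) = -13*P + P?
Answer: 314583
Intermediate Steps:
j(t, P) = -12*P
L(J) = 22997 + 61*J (L(J) = 61*(377 + J) = 22997 + 61*J)
Y = -114621 (Y = -105532 - (22997 + 61*(-12*19)) = -105532 - (22997 + 61*(-228)) = -105532 - (22997 - 13908) = -105532 - 1*9089 = -105532 - 9089 = -114621)
Y + R = -114621 + 429204 = 314583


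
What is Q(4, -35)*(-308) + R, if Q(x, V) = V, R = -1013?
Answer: 9767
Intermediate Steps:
Q(4, -35)*(-308) + R = -35*(-308) - 1013 = 10780 - 1013 = 9767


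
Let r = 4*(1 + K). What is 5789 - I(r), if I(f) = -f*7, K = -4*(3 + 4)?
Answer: 5033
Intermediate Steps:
K = -28 (K = -4*7 = -28)
r = -108 (r = 4*(1 - 28) = 4*(-27) = -108)
I(f) = -7*f
5789 - I(r) = 5789 - (-7)*(-108) = 5789 - 1*756 = 5789 - 756 = 5033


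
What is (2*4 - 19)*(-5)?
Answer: 55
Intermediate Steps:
(2*4 - 19)*(-5) = (8 - 19)*(-5) = -11*(-5) = 55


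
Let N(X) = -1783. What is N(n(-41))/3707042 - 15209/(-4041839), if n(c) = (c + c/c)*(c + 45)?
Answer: 49173802841/14983266930238 ≈ 0.0032819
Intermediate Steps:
n(c) = (1 + c)*(45 + c) (n(c) = (c + 1)*(45 + c) = (1 + c)*(45 + c))
N(n(-41))/3707042 - 15209/(-4041839) = -1783/3707042 - 15209/(-4041839) = -1783*1/3707042 - 15209*(-1/4041839) = -1783/3707042 + 15209/4041839 = 49173802841/14983266930238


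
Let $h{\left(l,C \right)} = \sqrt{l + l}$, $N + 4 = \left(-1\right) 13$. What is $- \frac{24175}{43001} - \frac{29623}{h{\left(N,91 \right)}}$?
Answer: $- \frac{24175}{43001} + \frac{29623 i \sqrt{34}}{34} \approx -0.5622 + 5080.3 i$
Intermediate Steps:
$N = -17$ ($N = -4 - 13 = -17$)
$h{\left(l,C \right)} = \sqrt{2} \sqrt{l}$ ($h{\left(l,C \right)} = \sqrt{2 l} = \sqrt{2} \sqrt{l}$)
$- \frac{24175}{43001} - \frac{29623}{h{\left(N,91 \right)}} = - \frac{24175}{43001} - \frac{29623}{\sqrt{2} \sqrt{-17}} = \left(-24175\right) \frac{1}{43001} - \frac{29623}{\sqrt{2} i \sqrt{17}} = - \frac{24175}{43001} - \frac{29623}{i \sqrt{34}} = - \frac{24175}{43001} - 29623 \left(- \frac{i \sqrt{34}}{34}\right) = - \frac{24175}{43001} + \frac{29623 i \sqrt{34}}{34}$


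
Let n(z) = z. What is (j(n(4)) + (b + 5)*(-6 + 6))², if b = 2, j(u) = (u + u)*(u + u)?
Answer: 4096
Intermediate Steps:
j(u) = 4*u² (j(u) = (2*u)*(2*u) = 4*u²)
(j(n(4)) + (b + 5)*(-6 + 6))² = (4*4² + (2 + 5)*(-6 + 6))² = (4*16 + 7*0)² = (64 + 0)² = 64² = 4096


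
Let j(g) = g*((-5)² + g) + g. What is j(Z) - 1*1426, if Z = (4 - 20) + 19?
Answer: -1339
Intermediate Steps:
Z = 3 (Z = -16 + 19 = 3)
j(g) = g + g*(25 + g) (j(g) = g*(25 + g) + g = g + g*(25 + g))
j(Z) - 1*1426 = 3*(26 + 3) - 1*1426 = 3*29 - 1426 = 87 - 1426 = -1339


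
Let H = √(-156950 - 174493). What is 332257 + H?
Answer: 332257 + 3*I*√36827 ≈ 3.3226e+5 + 575.71*I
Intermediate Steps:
H = 3*I*√36827 (H = √(-331443) = 3*I*√36827 ≈ 575.71*I)
332257 + H = 332257 + 3*I*√36827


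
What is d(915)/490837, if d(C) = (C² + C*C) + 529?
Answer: 1674979/490837 ≈ 3.4125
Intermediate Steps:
d(C) = 529 + 2*C² (d(C) = (C² + C²) + 529 = 2*C² + 529 = 529 + 2*C²)
d(915)/490837 = (529 + 2*915²)/490837 = (529 + 2*837225)*(1/490837) = (529 + 1674450)*(1/490837) = 1674979*(1/490837) = 1674979/490837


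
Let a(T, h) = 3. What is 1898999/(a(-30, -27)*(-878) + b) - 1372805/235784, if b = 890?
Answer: -56268469017/51400912 ≈ -1094.7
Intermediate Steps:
1898999/(a(-30, -27)*(-878) + b) - 1372805/235784 = 1898999/(3*(-878) + 890) - 1372805/235784 = 1898999/(-2634 + 890) - 1372805*1/235784 = 1898999/(-1744) - 1372805/235784 = 1898999*(-1/1744) - 1372805/235784 = -1898999/1744 - 1372805/235784 = -56268469017/51400912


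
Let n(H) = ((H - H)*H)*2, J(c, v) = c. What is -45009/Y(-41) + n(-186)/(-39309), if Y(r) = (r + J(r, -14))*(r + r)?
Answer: -45009/6724 ≈ -6.6938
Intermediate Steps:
Y(r) = 4*r² (Y(r) = (r + r)*(r + r) = (2*r)*(2*r) = 4*r²)
n(H) = 0 (n(H) = (0*H)*2 = 0*2 = 0)
-45009/Y(-41) + n(-186)/(-39309) = -45009/(4*(-41)²) + 0/(-39309) = -45009/(4*1681) + 0*(-1/39309) = -45009/6724 + 0 = -45009/6724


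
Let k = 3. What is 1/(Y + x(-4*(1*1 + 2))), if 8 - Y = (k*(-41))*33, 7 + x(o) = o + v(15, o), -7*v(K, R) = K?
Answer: 7/28321 ≈ 0.00024717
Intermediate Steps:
v(K, R) = -K/7
x(o) = -64/7 + o (x(o) = -7 + (o - ⅐*15) = -7 + (o - 15/7) = -7 + (-15/7 + o) = -64/7 + o)
Y = 4067 (Y = 8 - 3*(-41)*33 = 8 - (-123)*33 = 8 - 1*(-4059) = 8 + 4059 = 4067)
1/(Y + x(-4*(1*1 + 2))) = 1/(4067 + (-64/7 - 4*(1*1 + 2))) = 1/(4067 + (-64/7 - 4*(1 + 2))) = 1/(4067 + (-64/7 - 4*3)) = 1/(4067 + (-64/7 - 12)) = 1/(4067 - 148/7) = 1/(28321/7) = 7/28321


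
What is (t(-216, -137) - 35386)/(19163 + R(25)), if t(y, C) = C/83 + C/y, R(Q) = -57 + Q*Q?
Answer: -634418429/353737368 ≈ -1.7935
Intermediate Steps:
R(Q) = -57 + Q**2
t(y, C) = C/83 + C/y (t(y, C) = C*(1/83) + C/y = C/83 + C/y)
(t(-216, -137) - 35386)/(19163 + R(25)) = (((1/83)*(-137) - 137/(-216)) - 35386)/(19163 + (-57 + 25**2)) = ((-137/83 - 137*(-1/216)) - 35386)/(19163 + (-57 + 625)) = ((-137/83 + 137/216) - 35386)/(19163 + 568) = (-18221/17928 - 35386)/19731 = -634418429/17928*1/19731 = -634418429/353737368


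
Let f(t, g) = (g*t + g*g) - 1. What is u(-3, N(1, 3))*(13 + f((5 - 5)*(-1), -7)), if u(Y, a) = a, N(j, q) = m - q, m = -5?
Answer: -488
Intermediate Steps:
N(j, q) = -5 - q
f(t, g) = -1 + g² + g*t (f(t, g) = (g*t + g²) - 1 = (g² + g*t) - 1 = -1 + g² + g*t)
u(-3, N(1, 3))*(13 + f((5 - 5)*(-1), -7)) = (-5 - 1*3)*(13 + (-1 + (-7)² - 7*(5 - 5)*(-1))) = (-5 - 3)*(13 + (-1 + 49 - 0*(-1))) = -8*(13 + (-1 + 49 - 7*0)) = -8*(13 + (-1 + 49 + 0)) = -8*(13 + 48) = -8*61 = -488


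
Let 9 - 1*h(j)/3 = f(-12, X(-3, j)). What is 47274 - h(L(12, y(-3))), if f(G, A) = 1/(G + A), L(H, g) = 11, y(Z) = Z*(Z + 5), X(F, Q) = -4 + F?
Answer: 897690/19 ≈ 47247.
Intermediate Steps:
y(Z) = Z*(5 + Z)
f(G, A) = 1/(A + G)
h(j) = 516/19 (h(j) = 27 - 3/((-4 - 3) - 12) = 27 - 3/(-7 - 12) = 27 - 3/(-19) = 27 - 3*(-1/19) = 27 + 3/19 = 516/19)
47274 - h(L(12, y(-3))) = 47274 - 1*516/19 = 47274 - 516/19 = 897690/19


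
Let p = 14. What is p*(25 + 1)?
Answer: 364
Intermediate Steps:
p*(25 + 1) = 14*(25 + 1) = 14*26 = 364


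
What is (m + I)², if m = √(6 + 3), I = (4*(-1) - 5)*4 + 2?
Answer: 961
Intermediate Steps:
I = -34 (I = (-4 - 5)*4 + 2 = -9*4 + 2 = -36 + 2 = -34)
m = 3 (m = √9 = 3)
(m + I)² = (3 - 34)² = (-31)² = 961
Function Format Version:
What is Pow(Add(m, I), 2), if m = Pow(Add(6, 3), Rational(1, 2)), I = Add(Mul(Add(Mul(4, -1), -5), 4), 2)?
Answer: 961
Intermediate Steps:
I = -34 (I = Add(Mul(Add(-4, -5), 4), 2) = Add(Mul(-9, 4), 2) = Add(-36, 2) = -34)
m = 3 (m = Pow(9, Rational(1, 2)) = 3)
Pow(Add(m, I), 2) = Pow(Add(3, -34), 2) = Pow(-31, 2) = 961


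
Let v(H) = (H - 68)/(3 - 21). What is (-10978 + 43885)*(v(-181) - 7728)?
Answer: -507700165/2 ≈ -2.5385e+8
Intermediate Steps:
v(H) = 34/9 - H/18 (v(H) = (-68 + H)/(-18) = (-68 + H)*(-1/18) = 34/9 - H/18)
(-10978 + 43885)*(v(-181) - 7728) = (-10978 + 43885)*((34/9 - 1/18*(-181)) - 7728) = 32907*((34/9 + 181/18) - 7728) = 32907*(83/6 - 7728) = 32907*(-46285/6) = -507700165/2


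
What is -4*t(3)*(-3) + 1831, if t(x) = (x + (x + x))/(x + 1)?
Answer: 1858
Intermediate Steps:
t(x) = 3*x/(1 + x) (t(x) = (x + 2*x)/(1 + x) = (3*x)/(1 + x) = 3*x/(1 + x))
-4*t(3)*(-3) + 1831 = -12*3/(1 + 3)*(-3) + 1831 = -12*3/4*(-3) + 1831 = -4*9/4*(-3) + 1831 = -9*(-3) + 1831 = 27 + 1831 = 1858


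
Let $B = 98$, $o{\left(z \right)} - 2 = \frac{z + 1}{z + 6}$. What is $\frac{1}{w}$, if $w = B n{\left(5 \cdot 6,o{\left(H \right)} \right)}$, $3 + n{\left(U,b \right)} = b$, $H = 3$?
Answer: $- \frac{9}{490} \approx -0.018367$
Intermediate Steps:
$o{\left(z \right)} = 2 + \frac{1 + z}{6 + z}$ ($o{\left(z \right)} = 2 + \frac{z + 1}{z + 6} = 2 + \frac{1 + z}{6 + z}$)
$n{\left(U,b \right)} = -3 + b$
$w = - \frac{490}{9}$ ($w = 98 \left(-3 + \frac{13 + 3 \cdot 3}{6 + 3}\right) = 98 \left(-3 + \frac{13 + 9}{9}\right) = 98 \left(-3 + \frac{1}{9} \cdot 22\right) = 98 \left(-3 + \frac{22}{9}\right) = 98 \left(- \frac{5}{9}\right) = - \frac{490}{9} \approx -54.444$)
$\frac{1}{w} = \frac{1}{- \frac{490}{9}} = - \frac{9}{490}$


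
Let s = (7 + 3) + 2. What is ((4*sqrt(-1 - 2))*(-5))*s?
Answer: -240*I*sqrt(3) ≈ -415.69*I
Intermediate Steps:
s = 12 (s = 10 + 2 = 12)
((4*sqrt(-1 - 2))*(-5))*s = ((4*sqrt(-1 - 2))*(-5))*12 = ((4*sqrt(-3))*(-5))*12 = ((4*(I*sqrt(3)))*(-5))*12 = ((4*I*sqrt(3))*(-5))*12 = -20*I*sqrt(3)*12 = -240*I*sqrt(3)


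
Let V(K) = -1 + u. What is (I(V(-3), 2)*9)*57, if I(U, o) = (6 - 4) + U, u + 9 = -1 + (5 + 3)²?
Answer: 28215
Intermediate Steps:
u = 54 (u = -9 + (-1 + (5 + 3)²) = -9 + (-1 + 8²) = -9 + (-1 + 64) = -9 + 63 = 54)
V(K) = 53 (V(K) = -1 + 54 = 53)
I(U, o) = 2 + U
(I(V(-3), 2)*9)*57 = ((2 + 53)*9)*57 = (55*9)*57 = 495*57 = 28215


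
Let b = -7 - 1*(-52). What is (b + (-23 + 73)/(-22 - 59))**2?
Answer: 12924025/6561 ≈ 1969.8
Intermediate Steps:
b = 45 (b = -7 + 52 = 45)
(b + (-23 + 73)/(-22 - 59))**2 = (45 + (-23 + 73)/(-22 - 59))**2 = (45 + 50/(-81))**2 = (45 + 50*(-1/81))**2 = (45 - 50/81)**2 = (3595/81)**2 = 12924025/6561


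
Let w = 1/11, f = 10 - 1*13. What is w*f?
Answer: -3/11 ≈ -0.27273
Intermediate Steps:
f = -3 (f = 10 - 13 = -3)
w = 1/11 ≈ 0.090909
w*f = (1/11)*(-3) = -3/11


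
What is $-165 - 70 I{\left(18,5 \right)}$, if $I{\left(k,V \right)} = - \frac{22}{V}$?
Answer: $143$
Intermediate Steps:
$-165 - 70 I{\left(18,5 \right)} = -165 - 70 \left(- \frac{22}{5}\right) = -165 - 70 \left(\left(-22\right) \frac{1}{5}\right) = -165 - -308 = -165 + 308 = 143$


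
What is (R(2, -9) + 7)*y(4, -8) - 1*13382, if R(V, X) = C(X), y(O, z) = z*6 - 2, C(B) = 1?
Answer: -13782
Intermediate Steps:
y(O, z) = -2 + 6*z (y(O, z) = 6*z - 2 = -2 + 6*z)
R(V, X) = 1
(R(2, -9) + 7)*y(4, -8) - 1*13382 = (1 + 7)*(-2 + 6*(-8)) - 1*13382 = 8*(-2 - 48) - 13382 = 8*(-50) - 13382 = -400 - 13382 = -13782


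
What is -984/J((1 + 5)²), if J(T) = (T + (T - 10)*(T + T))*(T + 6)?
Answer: -41/3339 ≈ -0.012279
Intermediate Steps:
J(T) = (6 + T)*(T + 2*T*(-10 + T)) (J(T) = (T + (-10 + T)*(2*T))*(6 + T) = (T + 2*T*(-10 + T))*(6 + T) = (6 + T)*(T + 2*T*(-10 + T)))
-984/J((1 + 5)²) = -984*1/((1 + 5)²*(-114 - 7*(1 + 5)² + 2*((1 + 5)²)²)) = -984*1/(36*(-114 - 7*6² + 2*(6²)²)) = -984*1/(36*(-114 - 7*36 + 2*36²)) = -984*1/(36*(-114 - 252 + 2*1296)) = -984*1/(36*(-114 - 252 + 2592)) = -984/(36*2226) = -984/80136 = -984*1/80136 = -41/3339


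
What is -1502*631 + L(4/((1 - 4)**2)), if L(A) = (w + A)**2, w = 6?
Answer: -76765358/81 ≈ -9.4772e+5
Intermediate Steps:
L(A) = (6 + A)**2
-1502*631 + L(4/((1 - 4)**2)) = -1502*631 + (6 + 4/((1 - 4)**2))**2 = -947762 + (6 + 4/((-3)**2))**2 = -947762 + (6 + 4/9)**2 = -947762 + (58/9)**2 = -947762 + 3364/81 = -76765358/81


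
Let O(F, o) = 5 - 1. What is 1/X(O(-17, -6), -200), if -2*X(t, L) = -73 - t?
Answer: 2/77 ≈ 0.025974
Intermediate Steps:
O(F, o) = 4
X(t, L) = 73/2 + t/2 (X(t, L) = -(-73 - t)/2 = 73/2 + t/2)
1/X(O(-17, -6), -200) = 1/(73/2 + (½)*4) = 1/(73/2 + 2) = 1/(77/2) = 2/77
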